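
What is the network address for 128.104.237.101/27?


IP:   10000000.01101000.11101101.01100101
Mask: 11111111.11111111.11111111.11100000
AND operation:
Net:  10000000.01101000.11101101.01100000
Network: 128.104.237.96/27


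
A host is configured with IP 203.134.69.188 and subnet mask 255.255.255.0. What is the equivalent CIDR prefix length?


Binary: 11111111.11111111.11111111.00000000
Count leading 1s
Prefix: /24


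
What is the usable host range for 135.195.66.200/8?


Network: 135.0.0.0
Broadcast: 135.255.255.255
First usable = network + 1
Last usable = broadcast - 1
Range: 135.0.0.1 to 135.255.255.254


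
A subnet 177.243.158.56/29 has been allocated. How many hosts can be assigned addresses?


Host bits = 32 - 29 = 3
Total addresses = 2^3 = 8
Usable = total - 2 (network and broadcast)
Usable hosts: 6


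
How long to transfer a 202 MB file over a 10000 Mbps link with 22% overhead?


Effective throughput = 10000 * (1 - 22/100) = 7800 Mbps
File size in Mb = 202 * 8 = 1616 Mb
Time = 1616 / 7800
Time = 0.2072 seconds


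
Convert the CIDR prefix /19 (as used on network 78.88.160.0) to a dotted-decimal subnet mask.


/19 means 19 network bits, 13 host bits
Binary: 11111111111111111110000000000000
Mask: 255.255.224.0


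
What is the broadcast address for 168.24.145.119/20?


Network: 168.24.144.0/20
Host bits = 12
Set all host bits to 1:
Broadcast: 168.24.159.255


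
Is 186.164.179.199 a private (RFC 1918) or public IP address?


RFC 1918 private ranges:
  10.0.0.0/8 (10.0.0.0 - 10.255.255.255)
  172.16.0.0/12 (172.16.0.0 - 172.31.255.255)
  192.168.0.0/16 (192.168.0.0 - 192.168.255.255)
Public (not in any RFC 1918 range)


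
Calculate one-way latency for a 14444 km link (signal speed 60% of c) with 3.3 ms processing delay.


Speed = 0.6 * 3e5 km/s = 180000 km/s
Propagation delay = 14444 / 180000 = 0.0802 s = 80.2444 ms
Processing delay = 3.3 ms
Total one-way latency = 83.5444 ms


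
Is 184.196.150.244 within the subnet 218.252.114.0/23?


Subnet network: 218.252.114.0
Test IP AND mask: 184.196.150.0
No, 184.196.150.244 is not in 218.252.114.0/23


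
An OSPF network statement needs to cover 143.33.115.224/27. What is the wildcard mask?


Subnet mask: 255.255.255.224
Wildcard = 255.255.255.255 - subnet mask
255 - 255 = 0
255 - 255 = 0
255 - 255 = 0
255 - 224 = 31
Wildcard: 0.0.0.31


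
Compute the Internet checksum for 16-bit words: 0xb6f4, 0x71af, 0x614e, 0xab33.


Sum all words (with carry folding):
+ 0xb6f4 = 0xb6f4
+ 0x71af = 0x28a4
+ 0x614e = 0x89f2
+ 0xab33 = 0x3526
One's complement: ~0x3526
Checksum = 0xcad9


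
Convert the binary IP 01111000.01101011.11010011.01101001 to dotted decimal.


01111000 = 120
01101011 = 107
11010011 = 211
01101001 = 105
IP: 120.107.211.105


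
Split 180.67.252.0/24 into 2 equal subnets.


New prefix = 24 + 1 = 25
Each subnet has 128 addresses
  180.67.252.0/25
  180.67.252.128/25
Subnets: 180.67.252.0/25, 180.67.252.128/25


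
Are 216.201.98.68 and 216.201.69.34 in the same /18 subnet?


Mask: 255.255.192.0
216.201.98.68 AND mask = 216.201.64.0
216.201.69.34 AND mask = 216.201.64.0
Yes, same subnet (216.201.64.0)


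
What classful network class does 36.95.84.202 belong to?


First octet: 36
Binary: 00100100
0xxxxxxx -> Class A (1-126)
Class A, default mask 255.0.0.0 (/8)


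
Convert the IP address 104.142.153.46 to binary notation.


104 = 01101000
142 = 10001110
153 = 10011001
46 = 00101110
Binary: 01101000.10001110.10011001.00101110


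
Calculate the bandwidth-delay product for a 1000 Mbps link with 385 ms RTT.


BDP = bandwidth * RTT
= 1000 Mbps * 385 ms
= 1000 * 1e6 * 385 / 1000 bits
= 385000000 bits
= 48125000 bytes
= 46997.0703 KB
BDP = 385000000 bits (48125000 bytes)


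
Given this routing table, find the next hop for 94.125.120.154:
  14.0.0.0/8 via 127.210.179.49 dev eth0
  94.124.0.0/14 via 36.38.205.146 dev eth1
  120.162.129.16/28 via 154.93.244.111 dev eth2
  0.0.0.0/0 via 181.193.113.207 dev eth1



Longest prefix match for 94.125.120.154:
  /8 14.0.0.0: no
  /14 94.124.0.0: MATCH
  /28 120.162.129.16: no
  /0 0.0.0.0: MATCH
Selected: next-hop 36.38.205.146 via eth1 (matched /14)


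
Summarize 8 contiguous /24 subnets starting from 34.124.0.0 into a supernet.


Original prefix: /24
Number of subnets: 8 = 2^3
New prefix = 24 - 3 = 21
Supernet: 34.124.0.0/21


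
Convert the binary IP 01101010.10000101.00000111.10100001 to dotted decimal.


01101010 = 106
10000101 = 133
00000111 = 7
10100001 = 161
IP: 106.133.7.161


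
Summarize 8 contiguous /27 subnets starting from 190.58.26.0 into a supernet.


Original prefix: /27
Number of subnets: 8 = 2^3
New prefix = 27 - 3 = 24
Supernet: 190.58.26.0/24


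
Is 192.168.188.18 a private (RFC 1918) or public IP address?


RFC 1918 private ranges:
  10.0.0.0/8 (10.0.0.0 - 10.255.255.255)
  172.16.0.0/12 (172.16.0.0 - 172.31.255.255)
  192.168.0.0/16 (192.168.0.0 - 192.168.255.255)
Private (in 192.168.0.0/16)


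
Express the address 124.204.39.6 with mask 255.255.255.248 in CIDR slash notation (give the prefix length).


Binary: 11111111.11111111.11111111.11111000
Count leading 1s
Prefix: /29


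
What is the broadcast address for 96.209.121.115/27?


Network: 96.209.121.96/27
Host bits = 5
Set all host bits to 1:
Broadcast: 96.209.121.127


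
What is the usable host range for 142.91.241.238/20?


Network: 142.91.240.0
Broadcast: 142.91.255.255
First usable = network + 1
Last usable = broadcast - 1
Range: 142.91.240.1 to 142.91.255.254


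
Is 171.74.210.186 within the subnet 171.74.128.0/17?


Subnet network: 171.74.128.0
Test IP AND mask: 171.74.128.0
Yes, 171.74.210.186 is in 171.74.128.0/17


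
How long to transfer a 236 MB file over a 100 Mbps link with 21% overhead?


Effective throughput = 100 * (1 - 21/100) = 79 Mbps
File size in Mb = 236 * 8 = 1888 Mb
Time = 1888 / 79
Time = 23.8987 seconds


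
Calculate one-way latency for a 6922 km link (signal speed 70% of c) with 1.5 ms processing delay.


Speed = 0.7 * 3e5 km/s = 210000 km/s
Propagation delay = 6922 / 210000 = 0.033 s = 32.9619 ms
Processing delay = 1.5 ms
Total one-way latency = 34.4619 ms


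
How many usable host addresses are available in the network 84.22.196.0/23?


Host bits = 32 - 23 = 9
Total addresses = 2^9 = 512
Usable = total - 2 (network and broadcast)
Usable hosts: 510


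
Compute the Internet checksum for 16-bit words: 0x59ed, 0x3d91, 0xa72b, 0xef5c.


Sum all words (with carry folding):
+ 0x59ed = 0x59ed
+ 0x3d91 = 0x977e
+ 0xa72b = 0x3eaa
+ 0xef5c = 0x2e07
One's complement: ~0x2e07
Checksum = 0xd1f8


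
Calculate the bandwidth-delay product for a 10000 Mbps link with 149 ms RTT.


BDP = bandwidth * RTT
= 10000 Mbps * 149 ms
= 10000 * 1e6 * 149 / 1000 bits
= 1490000000 bits
= 186250000 bytes
= 181884.7656 KB
BDP = 1490000000 bits (186250000 bytes)


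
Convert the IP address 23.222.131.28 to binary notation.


23 = 00010111
222 = 11011110
131 = 10000011
28 = 00011100
Binary: 00010111.11011110.10000011.00011100


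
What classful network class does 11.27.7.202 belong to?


First octet: 11
Binary: 00001011
0xxxxxxx -> Class A (1-126)
Class A, default mask 255.0.0.0 (/8)


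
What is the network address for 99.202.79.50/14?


IP:   01100011.11001010.01001111.00110010
Mask: 11111111.11111100.00000000.00000000
AND operation:
Net:  01100011.11001000.00000000.00000000
Network: 99.200.0.0/14


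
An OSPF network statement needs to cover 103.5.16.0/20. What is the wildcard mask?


Subnet mask: 255.255.240.0
Wildcard = 255.255.255.255 - subnet mask
255 - 255 = 0
255 - 255 = 0
255 - 240 = 15
255 - 0 = 255
Wildcard: 0.0.15.255


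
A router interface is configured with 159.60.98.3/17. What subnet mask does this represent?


/17 means 17 network bits, 15 host bits
Binary: 11111111111111111000000000000000
Mask: 255.255.128.0


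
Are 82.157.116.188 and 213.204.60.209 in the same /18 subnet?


Mask: 255.255.192.0
82.157.116.188 AND mask = 82.157.64.0
213.204.60.209 AND mask = 213.204.0.0
No, different subnets (82.157.64.0 vs 213.204.0.0)


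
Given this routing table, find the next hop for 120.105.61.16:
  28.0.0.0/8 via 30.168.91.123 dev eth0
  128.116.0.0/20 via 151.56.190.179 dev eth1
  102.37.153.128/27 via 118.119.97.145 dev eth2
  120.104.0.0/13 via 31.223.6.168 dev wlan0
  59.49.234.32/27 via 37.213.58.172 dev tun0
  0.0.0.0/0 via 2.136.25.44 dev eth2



Longest prefix match for 120.105.61.16:
  /8 28.0.0.0: no
  /20 128.116.0.0: no
  /27 102.37.153.128: no
  /13 120.104.0.0: MATCH
  /27 59.49.234.32: no
  /0 0.0.0.0: MATCH
Selected: next-hop 31.223.6.168 via wlan0 (matched /13)


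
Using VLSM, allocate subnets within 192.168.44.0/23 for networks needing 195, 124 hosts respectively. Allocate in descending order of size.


195 hosts -> /24 (254 usable): 192.168.44.0/24
124 hosts -> /25 (126 usable): 192.168.45.0/25
Allocation: 192.168.44.0/24 (195 hosts, 254 usable); 192.168.45.0/25 (124 hosts, 126 usable)


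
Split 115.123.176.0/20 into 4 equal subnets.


New prefix = 20 + 2 = 22
Each subnet has 1024 addresses
  115.123.176.0/22
  115.123.180.0/22
  115.123.184.0/22
  115.123.188.0/22
Subnets: 115.123.176.0/22, 115.123.180.0/22, 115.123.184.0/22, 115.123.188.0/22


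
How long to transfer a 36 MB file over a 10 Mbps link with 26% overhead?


Effective throughput = 10 * (1 - 26/100) = 7.4 Mbps
File size in Mb = 36 * 8 = 288 Mb
Time = 288 / 7.4
Time = 38.9189 seconds


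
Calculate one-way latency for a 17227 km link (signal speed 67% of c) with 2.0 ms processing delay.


Speed = 0.67 * 3e5 km/s = 201000 km/s
Propagation delay = 17227 / 201000 = 0.0857 s = 85.7065 ms
Processing delay = 2.0 ms
Total one-way latency = 87.7065 ms


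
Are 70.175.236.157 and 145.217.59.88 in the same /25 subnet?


Mask: 255.255.255.128
70.175.236.157 AND mask = 70.175.236.128
145.217.59.88 AND mask = 145.217.59.0
No, different subnets (70.175.236.128 vs 145.217.59.0)


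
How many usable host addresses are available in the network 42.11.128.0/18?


Host bits = 32 - 18 = 14
Total addresses = 2^14 = 16384
Usable = total - 2 (network and broadcast)
Usable hosts: 16382


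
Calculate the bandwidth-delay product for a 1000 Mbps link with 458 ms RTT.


BDP = bandwidth * RTT
= 1000 Mbps * 458 ms
= 1000 * 1e6 * 458 / 1000 bits
= 458000000 bits
= 57250000 bytes
= 55908.2031 KB
BDP = 458000000 bits (57250000 bytes)


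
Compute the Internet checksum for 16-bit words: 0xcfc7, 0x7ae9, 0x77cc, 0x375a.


Sum all words (with carry folding):
+ 0xcfc7 = 0xcfc7
+ 0x7ae9 = 0x4ab1
+ 0x77cc = 0xc27d
+ 0x375a = 0xf9d7
One's complement: ~0xf9d7
Checksum = 0x0628


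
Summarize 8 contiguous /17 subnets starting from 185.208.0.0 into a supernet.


Original prefix: /17
Number of subnets: 8 = 2^3
New prefix = 17 - 3 = 14
Supernet: 185.208.0.0/14


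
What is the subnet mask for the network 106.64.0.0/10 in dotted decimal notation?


/10 means 10 network bits, 22 host bits
Binary: 11111111110000000000000000000000
Mask: 255.192.0.0


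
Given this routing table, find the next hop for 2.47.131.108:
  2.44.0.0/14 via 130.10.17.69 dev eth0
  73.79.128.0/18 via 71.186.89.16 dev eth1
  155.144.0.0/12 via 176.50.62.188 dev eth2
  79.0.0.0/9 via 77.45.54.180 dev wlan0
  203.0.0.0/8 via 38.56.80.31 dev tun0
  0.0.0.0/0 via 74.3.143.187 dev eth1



Longest prefix match for 2.47.131.108:
  /14 2.44.0.0: MATCH
  /18 73.79.128.0: no
  /12 155.144.0.0: no
  /9 79.0.0.0: no
  /8 203.0.0.0: no
  /0 0.0.0.0: MATCH
Selected: next-hop 130.10.17.69 via eth0 (matched /14)


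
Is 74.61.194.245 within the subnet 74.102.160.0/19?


Subnet network: 74.102.160.0
Test IP AND mask: 74.61.192.0
No, 74.61.194.245 is not in 74.102.160.0/19


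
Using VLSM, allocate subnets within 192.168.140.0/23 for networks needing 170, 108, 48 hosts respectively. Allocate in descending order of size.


170 hosts -> /24 (254 usable): 192.168.140.0/24
108 hosts -> /25 (126 usable): 192.168.141.0/25
48 hosts -> /26 (62 usable): 192.168.141.128/26
Allocation: 192.168.140.0/24 (170 hosts, 254 usable); 192.168.141.0/25 (108 hosts, 126 usable); 192.168.141.128/26 (48 hosts, 62 usable)


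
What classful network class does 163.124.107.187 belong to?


First octet: 163
Binary: 10100011
10xxxxxx -> Class B (128-191)
Class B, default mask 255.255.0.0 (/16)


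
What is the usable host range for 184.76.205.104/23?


Network: 184.76.204.0
Broadcast: 184.76.205.255
First usable = network + 1
Last usable = broadcast - 1
Range: 184.76.204.1 to 184.76.205.254


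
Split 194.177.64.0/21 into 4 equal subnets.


New prefix = 21 + 2 = 23
Each subnet has 512 addresses
  194.177.64.0/23
  194.177.66.0/23
  194.177.68.0/23
  194.177.70.0/23
Subnets: 194.177.64.0/23, 194.177.66.0/23, 194.177.68.0/23, 194.177.70.0/23


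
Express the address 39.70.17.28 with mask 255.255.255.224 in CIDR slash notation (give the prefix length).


Binary: 11111111.11111111.11111111.11100000
Count leading 1s
Prefix: /27


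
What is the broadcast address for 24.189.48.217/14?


Network: 24.188.0.0/14
Host bits = 18
Set all host bits to 1:
Broadcast: 24.191.255.255


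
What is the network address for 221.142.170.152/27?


IP:   11011101.10001110.10101010.10011000
Mask: 11111111.11111111.11111111.11100000
AND operation:
Net:  11011101.10001110.10101010.10000000
Network: 221.142.170.128/27


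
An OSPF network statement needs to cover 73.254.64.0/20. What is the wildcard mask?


Subnet mask: 255.255.240.0
Wildcard = 255.255.255.255 - subnet mask
255 - 255 = 0
255 - 255 = 0
255 - 240 = 15
255 - 0 = 255
Wildcard: 0.0.15.255


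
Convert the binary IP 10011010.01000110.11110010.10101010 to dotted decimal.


10011010 = 154
01000110 = 70
11110010 = 242
10101010 = 170
IP: 154.70.242.170


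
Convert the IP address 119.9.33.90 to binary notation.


119 = 01110111
9 = 00001001
33 = 00100001
90 = 01011010
Binary: 01110111.00001001.00100001.01011010


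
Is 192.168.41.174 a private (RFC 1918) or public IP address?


RFC 1918 private ranges:
  10.0.0.0/8 (10.0.0.0 - 10.255.255.255)
  172.16.0.0/12 (172.16.0.0 - 172.31.255.255)
  192.168.0.0/16 (192.168.0.0 - 192.168.255.255)
Private (in 192.168.0.0/16)


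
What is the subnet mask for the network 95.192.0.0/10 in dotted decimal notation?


/10 means 10 network bits, 22 host bits
Binary: 11111111110000000000000000000000
Mask: 255.192.0.0


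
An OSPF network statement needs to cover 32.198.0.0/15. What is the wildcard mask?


Subnet mask: 255.254.0.0
Wildcard = 255.255.255.255 - subnet mask
255 - 255 = 0
255 - 254 = 1
255 - 0 = 255
255 - 0 = 255
Wildcard: 0.1.255.255


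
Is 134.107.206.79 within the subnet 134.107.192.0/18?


Subnet network: 134.107.192.0
Test IP AND mask: 134.107.192.0
Yes, 134.107.206.79 is in 134.107.192.0/18


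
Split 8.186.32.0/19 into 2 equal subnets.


New prefix = 19 + 1 = 20
Each subnet has 4096 addresses
  8.186.32.0/20
  8.186.48.0/20
Subnets: 8.186.32.0/20, 8.186.48.0/20


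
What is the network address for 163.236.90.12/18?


IP:   10100011.11101100.01011010.00001100
Mask: 11111111.11111111.11000000.00000000
AND operation:
Net:  10100011.11101100.01000000.00000000
Network: 163.236.64.0/18


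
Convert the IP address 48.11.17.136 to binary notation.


48 = 00110000
11 = 00001011
17 = 00010001
136 = 10001000
Binary: 00110000.00001011.00010001.10001000


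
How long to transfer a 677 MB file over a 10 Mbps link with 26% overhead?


Effective throughput = 10 * (1 - 26/100) = 7.4 Mbps
File size in Mb = 677 * 8 = 5416 Mb
Time = 5416 / 7.4
Time = 731.8919 seconds


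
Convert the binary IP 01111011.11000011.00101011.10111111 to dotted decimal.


01111011 = 123
11000011 = 195
00101011 = 43
10111111 = 191
IP: 123.195.43.191


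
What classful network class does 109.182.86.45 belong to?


First octet: 109
Binary: 01101101
0xxxxxxx -> Class A (1-126)
Class A, default mask 255.0.0.0 (/8)


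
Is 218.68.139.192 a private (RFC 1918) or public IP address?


RFC 1918 private ranges:
  10.0.0.0/8 (10.0.0.0 - 10.255.255.255)
  172.16.0.0/12 (172.16.0.0 - 172.31.255.255)
  192.168.0.0/16 (192.168.0.0 - 192.168.255.255)
Public (not in any RFC 1918 range)


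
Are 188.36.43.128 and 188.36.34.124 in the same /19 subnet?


Mask: 255.255.224.0
188.36.43.128 AND mask = 188.36.32.0
188.36.34.124 AND mask = 188.36.32.0
Yes, same subnet (188.36.32.0)


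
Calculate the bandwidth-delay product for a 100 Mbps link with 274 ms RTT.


BDP = bandwidth * RTT
= 100 Mbps * 274 ms
= 100 * 1e6 * 274 / 1000 bits
= 27400000 bits
= 3425000 bytes
= 3344.7266 KB
BDP = 27400000 bits (3425000 bytes)


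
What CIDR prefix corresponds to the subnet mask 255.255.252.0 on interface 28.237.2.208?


Binary: 11111111.11111111.11111100.00000000
Count leading 1s
Prefix: /22


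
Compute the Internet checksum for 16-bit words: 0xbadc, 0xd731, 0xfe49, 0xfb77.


Sum all words (with carry folding):
+ 0xbadc = 0xbadc
+ 0xd731 = 0x920e
+ 0xfe49 = 0x9058
+ 0xfb77 = 0x8bd0
One's complement: ~0x8bd0
Checksum = 0x742f


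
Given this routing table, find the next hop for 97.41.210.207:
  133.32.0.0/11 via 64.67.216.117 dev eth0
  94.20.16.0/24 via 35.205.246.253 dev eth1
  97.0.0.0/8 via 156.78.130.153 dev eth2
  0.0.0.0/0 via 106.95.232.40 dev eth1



Longest prefix match for 97.41.210.207:
  /11 133.32.0.0: no
  /24 94.20.16.0: no
  /8 97.0.0.0: MATCH
  /0 0.0.0.0: MATCH
Selected: next-hop 156.78.130.153 via eth2 (matched /8)


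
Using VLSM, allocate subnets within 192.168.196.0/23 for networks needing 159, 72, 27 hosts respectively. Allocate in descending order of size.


159 hosts -> /24 (254 usable): 192.168.196.0/24
72 hosts -> /25 (126 usable): 192.168.197.0/25
27 hosts -> /27 (30 usable): 192.168.197.128/27
Allocation: 192.168.196.0/24 (159 hosts, 254 usable); 192.168.197.0/25 (72 hosts, 126 usable); 192.168.197.128/27 (27 hosts, 30 usable)


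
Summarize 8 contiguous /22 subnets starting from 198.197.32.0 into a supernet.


Original prefix: /22
Number of subnets: 8 = 2^3
New prefix = 22 - 3 = 19
Supernet: 198.197.32.0/19


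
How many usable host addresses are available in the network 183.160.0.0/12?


Host bits = 32 - 12 = 20
Total addresses = 2^20 = 1048576
Usable = total - 2 (network and broadcast)
Usable hosts: 1048574


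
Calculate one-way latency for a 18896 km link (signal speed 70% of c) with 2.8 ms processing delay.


Speed = 0.7 * 3e5 km/s = 210000 km/s
Propagation delay = 18896 / 210000 = 0.09 s = 89.981 ms
Processing delay = 2.8 ms
Total one-way latency = 92.781 ms


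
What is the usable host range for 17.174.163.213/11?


Network: 17.160.0.0
Broadcast: 17.191.255.255
First usable = network + 1
Last usable = broadcast - 1
Range: 17.160.0.1 to 17.191.255.254


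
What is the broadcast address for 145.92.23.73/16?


Network: 145.92.0.0/16
Host bits = 16
Set all host bits to 1:
Broadcast: 145.92.255.255


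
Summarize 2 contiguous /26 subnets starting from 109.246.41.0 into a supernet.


Original prefix: /26
Number of subnets: 2 = 2^1
New prefix = 26 - 1 = 25
Supernet: 109.246.41.0/25


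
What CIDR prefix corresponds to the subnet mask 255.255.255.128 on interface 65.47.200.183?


Binary: 11111111.11111111.11111111.10000000
Count leading 1s
Prefix: /25


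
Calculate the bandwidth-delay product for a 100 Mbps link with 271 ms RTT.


BDP = bandwidth * RTT
= 100 Mbps * 271 ms
= 100 * 1e6 * 271 / 1000 bits
= 27100000 bits
= 3387500 bytes
= 3308.1055 KB
BDP = 27100000 bits (3387500 bytes)


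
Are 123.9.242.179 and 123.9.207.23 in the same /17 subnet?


Mask: 255.255.128.0
123.9.242.179 AND mask = 123.9.128.0
123.9.207.23 AND mask = 123.9.128.0
Yes, same subnet (123.9.128.0)


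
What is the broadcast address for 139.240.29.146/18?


Network: 139.240.0.0/18
Host bits = 14
Set all host bits to 1:
Broadcast: 139.240.63.255


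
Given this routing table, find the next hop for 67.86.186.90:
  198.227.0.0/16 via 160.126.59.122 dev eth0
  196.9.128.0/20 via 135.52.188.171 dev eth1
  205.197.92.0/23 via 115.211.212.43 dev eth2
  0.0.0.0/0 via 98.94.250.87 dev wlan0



Longest prefix match for 67.86.186.90:
  /16 198.227.0.0: no
  /20 196.9.128.0: no
  /23 205.197.92.0: no
  /0 0.0.0.0: MATCH
Selected: next-hop 98.94.250.87 via wlan0 (matched /0)


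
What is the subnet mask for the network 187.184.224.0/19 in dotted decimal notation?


/19 means 19 network bits, 13 host bits
Binary: 11111111111111111110000000000000
Mask: 255.255.224.0


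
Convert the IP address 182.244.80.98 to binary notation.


182 = 10110110
244 = 11110100
80 = 01010000
98 = 01100010
Binary: 10110110.11110100.01010000.01100010


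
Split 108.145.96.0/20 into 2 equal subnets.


New prefix = 20 + 1 = 21
Each subnet has 2048 addresses
  108.145.96.0/21
  108.145.104.0/21
Subnets: 108.145.96.0/21, 108.145.104.0/21


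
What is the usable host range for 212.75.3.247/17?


Network: 212.75.0.0
Broadcast: 212.75.127.255
First usable = network + 1
Last usable = broadcast - 1
Range: 212.75.0.1 to 212.75.127.254


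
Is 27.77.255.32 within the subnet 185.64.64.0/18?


Subnet network: 185.64.64.0
Test IP AND mask: 27.77.192.0
No, 27.77.255.32 is not in 185.64.64.0/18


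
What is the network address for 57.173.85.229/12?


IP:   00111001.10101101.01010101.11100101
Mask: 11111111.11110000.00000000.00000000
AND operation:
Net:  00111001.10100000.00000000.00000000
Network: 57.160.0.0/12


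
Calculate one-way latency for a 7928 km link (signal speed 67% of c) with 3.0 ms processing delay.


Speed = 0.67 * 3e5 km/s = 201000 km/s
Propagation delay = 7928 / 201000 = 0.0394 s = 39.4428 ms
Processing delay = 3.0 ms
Total one-way latency = 42.4428 ms


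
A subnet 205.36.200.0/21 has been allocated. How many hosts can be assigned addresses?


Host bits = 32 - 21 = 11
Total addresses = 2^11 = 2048
Usable = total - 2 (network and broadcast)
Usable hosts: 2046


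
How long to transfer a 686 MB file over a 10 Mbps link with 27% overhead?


Effective throughput = 10 * (1 - 27/100) = 7.3 Mbps
File size in Mb = 686 * 8 = 5488 Mb
Time = 5488 / 7.3
Time = 751.7808 seconds


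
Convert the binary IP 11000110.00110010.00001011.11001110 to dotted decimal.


11000110 = 198
00110010 = 50
00001011 = 11
11001110 = 206
IP: 198.50.11.206


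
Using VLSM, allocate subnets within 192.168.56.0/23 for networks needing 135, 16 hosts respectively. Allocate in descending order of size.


135 hosts -> /24 (254 usable): 192.168.56.0/24
16 hosts -> /27 (30 usable): 192.168.57.0/27
Allocation: 192.168.56.0/24 (135 hosts, 254 usable); 192.168.57.0/27 (16 hosts, 30 usable)


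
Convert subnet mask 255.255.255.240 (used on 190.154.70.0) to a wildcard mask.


Subnet mask: 255.255.255.240
Wildcard = 255.255.255.255 - subnet mask
255 - 255 = 0
255 - 255 = 0
255 - 255 = 0
255 - 240 = 15
Wildcard: 0.0.0.15


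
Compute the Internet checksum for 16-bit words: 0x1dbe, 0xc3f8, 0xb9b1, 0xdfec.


Sum all words (with carry folding):
+ 0x1dbe = 0x1dbe
+ 0xc3f8 = 0xe1b6
+ 0xb9b1 = 0x9b68
+ 0xdfec = 0x7b55
One's complement: ~0x7b55
Checksum = 0x84aa


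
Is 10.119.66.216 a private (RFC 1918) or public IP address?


RFC 1918 private ranges:
  10.0.0.0/8 (10.0.0.0 - 10.255.255.255)
  172.16.0.0/12 (172.16.0.0 - 172.31.255.255)
  192.168.0.0/16 (192.168.0.0 - 192.168.255.255)
Private (in 10.0.0.0/8)


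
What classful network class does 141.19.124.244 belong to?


First octet: 141
Binary: 10001101
10xxxxxx -> Class B (128-191)
Class B, default mask 255.255.0.0 (/16)


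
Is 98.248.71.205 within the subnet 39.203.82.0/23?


Subnet network: 39.203.82.0
Test IP AND mask: 98.248.70.0
No, 98.248.71.205 is not in 39.203.82.0/23


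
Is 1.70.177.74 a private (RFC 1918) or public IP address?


RFC 1918 private ranges:
  10.0.0.0/8 (10.0.0.0 - 10.255.255.255)
  172.16.0.0/12 (172.16.0.0 - 172.31.255.255)
  192.168.0.0/16 (192.168.0.0 - 192.168.255.255)
Public (not in any RFC 1918 range)


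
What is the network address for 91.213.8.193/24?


IP:   01011011.11010101.00001000.11000001
Mask: 11111111.11111111.11111111.00000000
AND operation:
Net:  01011011.11010101.00001000.00000000
Network: 91.213.8.0/24


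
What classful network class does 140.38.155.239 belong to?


First octet: 140
Binary: 10001100
10xxxxxx -> Class B (128-191)
Class B, default mask 255.255.0.0 (/16)


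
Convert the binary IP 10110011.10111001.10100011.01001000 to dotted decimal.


10110011 = 179
10111001 = 185
10100011 = 163
01001000 = 72
IP: 179.185.163.72


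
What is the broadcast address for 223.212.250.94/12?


Network: 223.208.0.0/12
Host bits = 20
Set all host bits to 1:
Broadcast: 223.223.255.255


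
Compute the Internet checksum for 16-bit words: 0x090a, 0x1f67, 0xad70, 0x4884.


Sum all words (with carry folding):
+ 0x090a = 0x090a
+ 0x1f67 = 0x2871
+ 0xad70 = 0xd5e1
+ 0x4884 = 0x1e66
One's complement: ~0x1e66
Checksum = 0xe199


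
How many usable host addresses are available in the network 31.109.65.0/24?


Host bits = 32 - 24 = 8
Total addresses = 2^8 = 256
Usable = total - 2 (network and broadcast)
Usable hosts: 254


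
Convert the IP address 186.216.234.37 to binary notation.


186 = 10111010
216 = 11011000
234 = 11101010
37 = 00100101
Binary: 10111010.11011000.11101010.00100101


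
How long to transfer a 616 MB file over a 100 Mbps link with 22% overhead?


Effective throughput = 100 * (1 - 22/100) = 78 Mbps
File size in Mb = 616 * 8 = 4928 Mb
Time = 4928 / 78
Time = 63.1795 seconds


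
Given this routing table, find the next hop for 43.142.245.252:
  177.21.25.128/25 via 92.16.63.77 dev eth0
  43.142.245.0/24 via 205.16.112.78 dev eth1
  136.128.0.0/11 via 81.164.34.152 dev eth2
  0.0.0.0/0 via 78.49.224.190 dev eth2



Longest prefix match for 43.142.245.252:
  /25 177.21.25.128: no
  /24 43.142.245.0: MATCH
  /11 136.128.0.0: no
  /0 0.0.0.0: MATCH
Selected: next-hop 205.16.112.78 via eth1 (matched /24)


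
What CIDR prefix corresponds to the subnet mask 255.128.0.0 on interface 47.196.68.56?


Binary: 11111111.10000000.00000000.00000000
Count leading 1s
Prefix: /9


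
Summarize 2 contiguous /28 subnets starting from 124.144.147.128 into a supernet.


Original prefix: /28
Number of subnets: 2 = 2^1
New prefix = 28 - 1 = 27
Supernet: 124.144.147.128/27


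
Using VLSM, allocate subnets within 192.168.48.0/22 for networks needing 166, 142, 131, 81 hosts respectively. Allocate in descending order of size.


166 hosts -> /24 (254 usable): 192.168.48.0/24
142 hosts -> /24 (254 usable): 192.168.49.0/24
131 hosts -> /24 (254 usable): 192.168.50.0/24
81 hosts -> /25 (126 usable): 192.168.51.0/25
Allocation: 192.168.48.0/24 (166 hosts, 254 usable); 192.168.49.0/24 (142 hosts, 254 usable); 192.168.50.0/24 (131 hosts, 254 usable); 192.168.51.0/25 (81 hosts, 126 usable)


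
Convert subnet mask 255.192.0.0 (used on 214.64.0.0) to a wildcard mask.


Subnet mask: 255.192.0.0
Wildcard = 255.255.255.255 - subnet mask
255 - 255 = 0
255 - 192 = 63
255 - 0 = 255
255 - 0 = 255
Wildcard: 0.63.255.255


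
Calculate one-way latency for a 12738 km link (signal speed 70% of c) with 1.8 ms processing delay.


Speed = 0.7 * 3e5 km/s = 210000 km/s
Propagation delay = 12738 / 210000 = 0.0607 s = 60.6571 ms
Processing delay = 1.8 ms
Total one-way latency = 62.4571 ms


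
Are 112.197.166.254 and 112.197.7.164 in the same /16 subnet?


Mask: 255.255.0.0
112.197.166.254 AND mask = 112.197.0.0
112.197.7.164 AND mask = 112.197.0.0
Yes, same subnet (112.197.0.0)


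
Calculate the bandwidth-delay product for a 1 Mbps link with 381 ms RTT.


BDP = bandwidth * RTT
= 1 Mbps * 381 ms
= 1 * 1e6 * 381 / 1000 bits
= 381000 bits
= 47625 bytes
= 46.5088 KB
BDP = 381000 bits (47625 bytes)


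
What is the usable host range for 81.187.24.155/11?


Network: 81.160.0.0
Broadcast: 81.191.255.255
First usable = network + 1
Last usable = broadcast - 1
Range: 81.160.0.1 to 81.191.255.254


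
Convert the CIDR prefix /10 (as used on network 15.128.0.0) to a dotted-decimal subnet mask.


/10 means 10 network bits, 22 host bits
Binary: 11111111110000000000000000000000
Mask: 255.192.0.0


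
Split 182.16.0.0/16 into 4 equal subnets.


New prefix = 16 + 2 = 18
Each subnet has 16384 addresses
  182.16.0.0/18
  182.16.64.0/18
  182.16.128.0/18
  182.16.192.0/18
Subnets: 182.16.0.0/18, 182.16.64.0/18, 182.16.128.0/18, 182.16.192.0/18


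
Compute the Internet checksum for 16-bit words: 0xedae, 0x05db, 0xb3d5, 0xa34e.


Sum all words (with carry folding):
+ 0xedae = 0xedae
+ 0x05db = 0xf389
+ 0xb3d5 = 0xa75f
+ 0xa34e = 0x4aae
One's complement: ~0x4aae
Checksum = 0xb551


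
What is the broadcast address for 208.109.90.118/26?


Network: 208.109.90.64/26
Host bits = 6
Set all host bits to 1:
Broadcast: 208.109.90.127


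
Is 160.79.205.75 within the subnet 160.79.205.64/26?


Subnet network: 160.79.205.64
Test IP AND mask: 160.79.205.64
Yes, 160.79.205.75 is in 160.79.205.64/26


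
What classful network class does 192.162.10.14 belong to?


First octet: 192
Binary: 11000000
110xxxxx -> Class C (192-223)
Class C, default mask 255.255.255.0 (/24)


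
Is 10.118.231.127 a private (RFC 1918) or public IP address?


RFC 1918 private ranges:
  10.0.0.0/8 (10.0.0.0 - 10.255.255.255)
  172.16.0.0/12 (172.16.0.0 - 172.31.255.255)
  192.168.0.0/16 (192.168.0.0 - 192.168.255.255)
Private (in 10.0.0.0/8)


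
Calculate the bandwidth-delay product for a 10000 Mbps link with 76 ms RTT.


BDP = bandwidth * RTT
= 10000 Mbps * 76 ms
= 10000 * 1e6 * 76 / 1000 bits
= 760000000 bits
= 95000000 bytes
= 92773.4375 KB
BDP = 760000000 bits (95000000 bytes)


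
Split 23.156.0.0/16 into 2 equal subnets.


New prefix = 16 + 1 = 17
Each subnet has 32768 addresses
  23.156.0.0/17
  23.156.128.0/17
Subnets: 23.156.0.0/17, 23.156.128.0/17


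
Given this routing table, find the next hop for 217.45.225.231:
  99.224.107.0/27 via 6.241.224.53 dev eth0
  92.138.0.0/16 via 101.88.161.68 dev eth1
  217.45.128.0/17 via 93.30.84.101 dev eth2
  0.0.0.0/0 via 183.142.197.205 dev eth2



Longest prefix match for 217.45.225.231:
  /27 99.224.107.0: no
  /16 92.138.0.0: no
  /17 217.45.128.0: MATCH
  /0 0.0.0.0: MATCH
Selected: next-hop 93.30.84.101 via eth2 (matched /17)


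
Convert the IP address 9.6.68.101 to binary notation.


9 = 00001001
6 = 00000110
68 = 01000100
101 = 01100101
Binary: 00001001.00000110.01000100.01100101


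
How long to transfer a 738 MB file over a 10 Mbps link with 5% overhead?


Effective throughput = 10 * (1 - 5/100) = 9.5 Mbps
File size in Mb = 738 * 8 = 5904 Mb
Time = 5904 / 9.5
Time = 621.4737 seconds


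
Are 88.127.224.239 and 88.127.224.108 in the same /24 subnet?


Mask: 255.255.255.0
88.127.224.239 AND mask = 88.127.224.0
88.127.224.108 AND mask = 88.127.224.0
Yes, same subnet (88.127.224.0)


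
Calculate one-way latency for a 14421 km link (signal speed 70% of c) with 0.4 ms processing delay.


Speed = 0.7 * 3e5 km/s = 210000 km/s
Propagation delay = 14421 / 210000 = 0.0687 s = 68.6714 ms
Processing delay = 0.4 ms
Total one-way latency = 69.0714 ms


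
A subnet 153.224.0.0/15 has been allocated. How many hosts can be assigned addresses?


Host bits = 32 - 15 = 17
Total addresses = 2^17 = 131072
Usable = total - 2 (network and broadcast)
Usable hosts: 131070


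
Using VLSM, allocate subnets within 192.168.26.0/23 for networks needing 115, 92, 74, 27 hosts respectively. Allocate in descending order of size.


115 hosts -> /25 (126 usable): 192.168.26.0/25
92 hosts -> /25 (126 usable): 192.168.26.128/25
74 hosts -> /25 (126 usable): 192.168.27.0/25
27 hosts -> /27 (30 usable): 192.168.27.128/27
Allocation: 192.168.26.0/25 (115 hosts, 126 usable); 192.168.26.128/25 (92 hosts, 126 usable); 192.168.27.0/25 (74 hosts, 126 usable); 192.168.27.128/27 (27 hosts, 30 usable)


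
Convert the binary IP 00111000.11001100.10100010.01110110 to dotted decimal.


00111000 = 56
11001100 = 204
10100010 = 162
01110110 = 118
IP: 56.204.162.118


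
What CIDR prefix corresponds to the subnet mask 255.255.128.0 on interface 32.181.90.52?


Binary: 11111111.11111111.10000000.00000000
Count leading 1s
Prefix: /17


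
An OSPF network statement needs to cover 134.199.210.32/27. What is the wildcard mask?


Subnet mask: 255.255.255.224
Wildcard = 255.255.255.255 - subnet mask
255 - 255 = 0
255 - 255 = 0
255 - 255 = 0
255 - 224 = 31
Wildcard: 0.0.0.31


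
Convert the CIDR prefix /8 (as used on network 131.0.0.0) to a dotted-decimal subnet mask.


/8 means 8 network bits, 24 host bits
Binary: 11111111000000000000000000000000
Mask: 255.0.0.0


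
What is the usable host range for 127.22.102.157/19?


Network: 127.22.96.0
Broadcast: 127.22.127.255
First usable = network + 1
Last usable = broadcast - 1
Range: 127.22.96.1 to 127.22.127.254


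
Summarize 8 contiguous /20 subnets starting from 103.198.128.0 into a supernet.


Original prefix: /20
Number of subnets: 8 = 2^3
New prefix = 20 - 3 = 17
Supernet: 103.198.128.0/17


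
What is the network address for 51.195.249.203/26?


IP:   00110011.11000011.11111001.11001011
Mask: 11111111.11111111.11111111.11000000
AND operation:
Net:  00110011.11000011.11111001.11000000
Network: 51.195.249.192/26


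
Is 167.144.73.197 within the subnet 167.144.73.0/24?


Subnet network: 167.144.73.0
Test IP AND mask: 167.144.73.0
Yes, 167.144.73.197 is in 167.144.73.0/24


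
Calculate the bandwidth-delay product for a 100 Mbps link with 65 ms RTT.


BDP = bandwidth * RTT
= 100 Mbps * 65 ms
= 100 * 1e6 * 65 / 1000 bits
= 6500000 bits
= 812500 bytes
= 793.457 KB
BDP = 6500000 bits (812500 bytes)


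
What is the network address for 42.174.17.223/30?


IP:   00101010.10101110.00010001.11011111
Mask: 11111111.11111111.11111111.11111100
AND operation:
Net:  00101010.10101110.00010001.11011100
Network: 42.174.17.220/30


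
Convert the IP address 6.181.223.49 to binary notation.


6 = 00000110
181 = 10110101
223 = 11011111
49 = 00110001
Binary: 00000110.10110101.11011111.00110001


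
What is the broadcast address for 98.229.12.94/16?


Network: 98.229.0.0/16
Host bits = 16
Set all host bits to 1:
Broadcast: 98.229.255.255


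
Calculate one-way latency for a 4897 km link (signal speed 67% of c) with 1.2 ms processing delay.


Speed = 0.67 * 3e5 km/s = 201000 km/s
Propagation delay = 4897 / 201000 = 0.0244 s = 24.3632 ms
Processing delay = 1.2 ms
Total one-way latency = 25.5632 ms


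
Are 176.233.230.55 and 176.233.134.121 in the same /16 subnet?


Mask: 255.255.0.0
176.233.230.55 AND mask = 176.233.0.0
176.233.134.121 AND mask = 176.233.0.0
Yes, same subnet (176.233.0.0)


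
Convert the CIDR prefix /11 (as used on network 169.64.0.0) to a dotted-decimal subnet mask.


/11 means 11 network bits, 21 host bits
Binary: 11111111111000000000000000000000
Mask: 255.224.0.0


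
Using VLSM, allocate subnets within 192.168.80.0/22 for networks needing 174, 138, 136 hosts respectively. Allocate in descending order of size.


174 hosts -> /24 (254 usable): 192.168.80.0/24
138 hosts -> /24 (254 usable): 192.168.81.0/24
136 hosts -> /24 (254 usable): 192.168.82.0/24
Allocation: 192.168.80.0/24 (174 hosts, 254 usable); 192.168.81.0/24 (138 hosts, 254 usable); 192.168.82.0/24 (136 hosts, 254 usable)


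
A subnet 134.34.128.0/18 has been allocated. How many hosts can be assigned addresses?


Host bits = 32 - 18 = 14
Total addresses = 2^14 = 16384
Usable = total - 2 (network and broadcast)
Usable hosts: 16382


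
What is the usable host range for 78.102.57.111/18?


Network: 78.102.0.0
Broadcast: 78.102.63.255
First usable = network + 1
Last usable = broadcast - 1
Range: 78.102.0.1 to 78.102.63.254


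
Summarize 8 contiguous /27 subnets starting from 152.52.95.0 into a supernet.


Original prefix: /27
Number of subnets: 8 = 2^3
New prefix = 27 - 3 = 24
Supernet: 152.52.95.0/24


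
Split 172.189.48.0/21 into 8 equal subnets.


New prefix = 21 + 3 = 24
Each subnet has 256 addresses
  172.189.48.0/24
  172.189.49.0/24
  172.189.50.0/24
  172.189.51.0/24
  172.189.52.0/24
  172.189.53.0/24
  172.189.54.0/24
  172.189.55.0/24
Subnets: 172.189.48.0/24, 172.189.49.0/24, 172.189.50.0/24, 172.189.51.0/24, 172.189.52.0/24, 172.189.53.0/24, 172.189.54.0/24, 172.189.55.0/24


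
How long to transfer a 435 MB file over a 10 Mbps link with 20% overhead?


Effective throughput = 10 * (1 - 20/100) = 8 Mbps
File size in Mb = 435 * 8 = 3480 Mb
Time = 3480 / 8
Time = 435 seconds


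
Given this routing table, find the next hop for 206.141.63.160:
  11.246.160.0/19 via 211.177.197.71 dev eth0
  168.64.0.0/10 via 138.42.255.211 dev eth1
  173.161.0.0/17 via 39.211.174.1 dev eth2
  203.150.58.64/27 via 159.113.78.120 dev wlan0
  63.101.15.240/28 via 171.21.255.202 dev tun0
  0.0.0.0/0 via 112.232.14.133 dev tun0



Longest prefix match for 206.141.63.160:
  /19 11.246.160.0: no
  /10 168.64.0.0: no
  /17 173.161.0.0: no
  /27 203.150.58.64: no
  /28 63.101.15.240: no
  /0 0.0.0.0: MATCH
Selected: next-hop 112.232.14.133 via tun0 (matched /0)


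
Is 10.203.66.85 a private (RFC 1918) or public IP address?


RFC 1918 private ranges:
  10.0.0.0/8 (10.0.0.0 - 10.255.255.255)
  172.16.0.0/12 (172.16.0.0 - 172.31.255.255)
  192.168.0.0/16 (192.168.0.0 - 192.168.255.255)
Private (in 10.0.0.0/8)


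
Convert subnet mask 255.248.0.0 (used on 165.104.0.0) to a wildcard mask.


Subnet mask: 255.248.0.0
Wildcard = 255.255.255.255 - subnet mask
255 - 255 = 0
255 - 248 = 7
255 - 0 = 255
255 - 0 = 255
Wildcard: 0.7.255.255


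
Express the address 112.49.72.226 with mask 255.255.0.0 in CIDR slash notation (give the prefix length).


Binary: 11111111.11111111.00000000.00000000
Count leading 1s
Prefix: /16


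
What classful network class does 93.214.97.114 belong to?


First octet: 93
Binary: 01011101
0xxxxxxx -> Class A (1-126)
Class A, default mask 255.0.0.0 (/8)


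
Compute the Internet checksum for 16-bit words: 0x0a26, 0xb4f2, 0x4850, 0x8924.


Sum all words (with carry folding):
+ 0x0a26 = 0x0a26
+ 0xb4f2 = 0xbf18
+ 0x4850 = 0x0769
+ 0x8924 = 0x908d
One's complement: ~0x908d
Checksum = 0x6f72


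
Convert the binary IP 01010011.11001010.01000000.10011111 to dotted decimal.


01010011 = 83
11001010 = 202
01000000 = 64
10011111 = 159
IP: 83.202.64.159


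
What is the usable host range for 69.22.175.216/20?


Network: 69.22.160.0
Broadcast: 69.22.175.255
First usable = network + 1
Last usable = broadcast - 1
Range: 69.22.160.1 to 69.22.175.254


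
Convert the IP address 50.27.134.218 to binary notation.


50 = 00110010
27 = 00011011
134 = 10000110
218 = 11011010
Binary: 00110010.00011011.10000110.11011010


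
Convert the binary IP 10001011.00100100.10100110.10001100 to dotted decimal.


10001011 = 139
00100100 = 36
10100110 = 166
10001100 = 140
IP: 139.36.166.140


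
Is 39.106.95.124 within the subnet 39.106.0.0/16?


Subnet network: 39.106.0.0
Test IP AND mask: 39.106.0.0
Yes, 39.106.95.124 is in 39.106.0.0/16


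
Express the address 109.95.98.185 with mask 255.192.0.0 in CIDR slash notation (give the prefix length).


Binary: 11111111.11000000.00000000.00000000
Count leading 1s
Prefix: /10


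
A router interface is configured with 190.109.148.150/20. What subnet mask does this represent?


/20 means 20 network bits, 12 host bits
Binary: 11111111111111111111000000000000
Mask: 255.255.240.0
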